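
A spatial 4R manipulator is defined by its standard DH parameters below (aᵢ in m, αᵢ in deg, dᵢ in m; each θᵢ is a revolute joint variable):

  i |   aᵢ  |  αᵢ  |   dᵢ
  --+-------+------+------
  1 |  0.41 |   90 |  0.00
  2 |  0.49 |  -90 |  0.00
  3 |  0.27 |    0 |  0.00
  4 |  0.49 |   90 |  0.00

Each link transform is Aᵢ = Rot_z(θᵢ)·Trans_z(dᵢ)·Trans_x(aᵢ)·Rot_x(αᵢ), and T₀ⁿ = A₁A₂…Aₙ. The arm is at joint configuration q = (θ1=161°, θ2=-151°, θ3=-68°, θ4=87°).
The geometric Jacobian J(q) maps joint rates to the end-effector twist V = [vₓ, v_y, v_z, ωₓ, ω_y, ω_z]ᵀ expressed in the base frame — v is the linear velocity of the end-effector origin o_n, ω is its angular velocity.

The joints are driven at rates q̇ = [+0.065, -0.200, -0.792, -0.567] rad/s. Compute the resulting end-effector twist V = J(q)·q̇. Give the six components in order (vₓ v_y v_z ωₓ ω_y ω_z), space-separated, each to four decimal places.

o_n = [0.5139, -0.0809, -0.5112]
J₁: ẑ×o_n = [0.0809, 0.5139, -0.0000], ω = ẑ
J2: z=[0.3256, 0.9455, 0.0000] o=[-0.3877, 0.1335, 0.0000] → [-0.4834, 0.1664, -0.9222, 0.3256, 0.9455, 0.0000]
J3: z=[-0.4584, 0.1578, -0.8746] o=[0.0176, -0.0060, -0.2376] → [-0.1087, -0.5596, -0.0440, -0.4584, 0.1578, -0.8746]
J4: z=[-0.4584, 0.1578, -0.8746] o=[0.1827, 0.2019, -0.2866] → [-0.2828, -0.3926, 0.0773, -0.4584, 0.1578, -0.8746]
V = J·q̇ = [0.3483, 0.6659, 0.1755, 0.5578, -0.4036, 1.2536]

0.3483 0.6659 0.1755 0.5578 -0.4036 1.2536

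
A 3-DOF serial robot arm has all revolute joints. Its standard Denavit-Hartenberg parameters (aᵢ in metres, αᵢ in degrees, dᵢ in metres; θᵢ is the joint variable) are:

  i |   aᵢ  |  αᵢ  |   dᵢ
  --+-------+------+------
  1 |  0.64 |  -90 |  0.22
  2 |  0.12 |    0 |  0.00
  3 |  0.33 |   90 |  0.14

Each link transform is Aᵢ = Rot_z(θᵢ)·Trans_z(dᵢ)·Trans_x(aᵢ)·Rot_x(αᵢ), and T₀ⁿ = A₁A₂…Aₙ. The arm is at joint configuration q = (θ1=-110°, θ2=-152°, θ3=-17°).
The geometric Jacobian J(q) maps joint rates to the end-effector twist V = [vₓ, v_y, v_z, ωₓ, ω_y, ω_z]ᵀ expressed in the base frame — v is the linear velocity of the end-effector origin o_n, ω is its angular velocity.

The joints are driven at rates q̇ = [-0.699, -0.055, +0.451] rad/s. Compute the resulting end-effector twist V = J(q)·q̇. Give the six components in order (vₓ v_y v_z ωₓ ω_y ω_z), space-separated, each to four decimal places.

o_n = [0.0597, -0.2453, 0.3393]
J₁: ẑ×o_n = [0.2453, 0.0597, -0.0000], ω = ẑ
J2: z=[0.9397, -0.3420, 0.0000] o=[-0.2189, -0.6014, 0.2200] → [-0.0408, -0.1121, 0.4299, 0.9397, -0.3420, 0.0000]
J3: z=[0.9397, -0.3420, 0.0000] o=[-0.1827, -0.5018, 0.2763] → [-0.0215, -0.0592, 0.3239, 0.9397, -0.3420, 0.0000]
V = J·q̇ = [-0.1789, -0.0622, 0.1225, 0.3721, -0.1354, -0.6990]

-0.1789 -0.0622 0.1225 0.3721 -0.1354 -0.6990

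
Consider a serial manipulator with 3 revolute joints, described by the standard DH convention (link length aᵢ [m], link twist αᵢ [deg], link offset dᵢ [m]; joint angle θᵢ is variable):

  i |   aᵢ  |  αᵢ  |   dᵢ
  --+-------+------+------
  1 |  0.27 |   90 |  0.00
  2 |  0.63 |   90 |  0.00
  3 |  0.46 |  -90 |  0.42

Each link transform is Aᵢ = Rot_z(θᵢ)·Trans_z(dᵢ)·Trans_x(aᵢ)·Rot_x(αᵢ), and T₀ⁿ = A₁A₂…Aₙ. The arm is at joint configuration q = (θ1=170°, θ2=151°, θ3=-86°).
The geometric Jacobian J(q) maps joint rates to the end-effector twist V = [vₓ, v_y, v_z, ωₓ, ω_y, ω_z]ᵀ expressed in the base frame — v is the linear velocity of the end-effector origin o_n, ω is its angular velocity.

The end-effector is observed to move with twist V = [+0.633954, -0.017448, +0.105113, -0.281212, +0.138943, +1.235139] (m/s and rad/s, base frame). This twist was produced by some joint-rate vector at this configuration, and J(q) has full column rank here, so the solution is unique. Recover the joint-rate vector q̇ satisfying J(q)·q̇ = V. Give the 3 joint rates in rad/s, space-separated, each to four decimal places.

0.6920 0.0880 0.6210

o_n = [0.0242, -0.4702, 0.6883]
J₁: ẑ×o_n = [0.4702, 0.0242, -0.0000], ω = ẑ
J2: z=[0.1736, 0.9848, 0.0000] o=[-0.2659, 0.0469, 0.0000] → [0.6779, -0.1195, -0.3755, 0.1736, 0.9848, 0.0000]
J3: z=[-0.4774, 0.0842, 0.8746] o=[0.2767, -0.0488, 0.3054] → [0.4008, -0.0381, 0.2225, -0.4774, 0.0842, 0.8746]
q̇ = J⁺·V = [0.6920, 0.0880, 0.6210]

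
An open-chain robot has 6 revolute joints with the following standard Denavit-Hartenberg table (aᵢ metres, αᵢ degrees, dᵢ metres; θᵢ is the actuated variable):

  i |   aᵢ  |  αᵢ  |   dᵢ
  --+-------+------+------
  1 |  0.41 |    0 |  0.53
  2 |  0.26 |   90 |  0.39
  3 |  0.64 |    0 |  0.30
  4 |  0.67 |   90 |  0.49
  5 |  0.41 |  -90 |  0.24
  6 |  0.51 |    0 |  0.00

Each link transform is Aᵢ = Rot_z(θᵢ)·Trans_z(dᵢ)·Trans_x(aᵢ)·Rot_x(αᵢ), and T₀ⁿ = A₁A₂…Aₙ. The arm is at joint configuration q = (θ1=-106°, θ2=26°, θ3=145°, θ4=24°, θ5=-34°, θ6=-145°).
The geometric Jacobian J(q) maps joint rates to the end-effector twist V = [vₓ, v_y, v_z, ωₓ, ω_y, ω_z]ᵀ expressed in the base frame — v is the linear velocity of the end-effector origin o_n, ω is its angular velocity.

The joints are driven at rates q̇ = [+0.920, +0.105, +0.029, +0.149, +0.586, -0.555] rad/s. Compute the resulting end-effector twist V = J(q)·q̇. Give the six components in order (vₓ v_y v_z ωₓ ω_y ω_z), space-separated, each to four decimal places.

-0.4096 -1.0305 -0.3668 0.3501 -0.3611 1.5410

o_n = [-1.0366, 0.2696, 1.9364]
J₁: ẑ×o_n = [-0.2696, -1.0366, 0.0000], ω = ẑ
J2: z=[0.0000, 0.0000, 1.0000] o=[-0.1130, -0.3941, 0.5300] → [-0.6637, -0.9236, 0.0000, 0.0000, 0.0000, 1.0000]
J3: z=[-0.9848, -0.1736, 0.0000] o=[-0.0679, -0.6502, 0.9200] → [-0.1765, 1.0010, -1.0740, -0.9848, -0.1736, 0.0000]
J4: z=[-0.9848, -0.1736, 0.0000] o=[-0.4543, -0.1860, 1.2871] → [-0.1128, 0.6395, -0.5498, -0.9848, -0.1736, 0.0000]
J5: z=[0.0331, -0.1879, 0.9816] o=[-1.0511, 0.3766, 1.4149] → [0.0071, -0.0031, -0.0008, 0.0331, -0.1879, 0.9816]
J6: z=[-0.9118, 0.3966, 0.1067] o=[-0.8753, 0.6999, 1.7154] → [0.1336, 0.1843, 0.4564, -0.9118, 0.3966, 0.1067]
V = J·q̇ = [-0.4096, -1.0305, -0.3668, 0.3501, -0.3611, 1.5410]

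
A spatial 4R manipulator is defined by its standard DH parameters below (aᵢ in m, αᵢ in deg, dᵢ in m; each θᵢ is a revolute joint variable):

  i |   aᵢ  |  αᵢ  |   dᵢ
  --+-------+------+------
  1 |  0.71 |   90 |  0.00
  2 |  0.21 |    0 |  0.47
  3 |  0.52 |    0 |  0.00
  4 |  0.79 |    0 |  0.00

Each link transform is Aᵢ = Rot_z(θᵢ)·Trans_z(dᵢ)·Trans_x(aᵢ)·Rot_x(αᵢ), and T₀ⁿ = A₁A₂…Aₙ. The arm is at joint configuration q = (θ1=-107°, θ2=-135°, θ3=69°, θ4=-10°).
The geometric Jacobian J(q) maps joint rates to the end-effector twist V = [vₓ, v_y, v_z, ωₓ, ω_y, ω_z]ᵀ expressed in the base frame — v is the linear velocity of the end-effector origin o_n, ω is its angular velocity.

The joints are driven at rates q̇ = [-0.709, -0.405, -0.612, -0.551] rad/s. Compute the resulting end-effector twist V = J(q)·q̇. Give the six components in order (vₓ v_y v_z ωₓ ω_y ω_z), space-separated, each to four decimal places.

o_n = [-0.7313, -0.7846, -1.3901]
J₁: ẑ×o_n = [0.7846, -0.7313, 0.0000], ω = ẑ
J2: z=[-0.9563, 0.2924, 0.0000] o=[-0.2076, -0.6790, 0.0000] → [-0.4064, -1.3293, 0.2541, -0.9563, 0.2924, 0.0000]
J3: z=[-0.9563, 0.2924, 0.0000] o=[-0.6136, -0.3996, -0.1485] → [-0.3630, -1.1873, 0.4026, -0.9563, 0.2924, 0.0000]
J4: z=[-0.9563, 0.2924, 0.0000] o=[-0.6755, -0.6018, -0.6235] → [-0.2241, -0.7330, 0.1911, -0.9563, 0.2924, 0.0000]
V = J·q̇ = [-0.0460, 2.1875, -0.4546, 1.4995, -0.4584, -0.7090]

-0.0460 2.1875 -0.4546 1.4995 -0.4584 -0.7090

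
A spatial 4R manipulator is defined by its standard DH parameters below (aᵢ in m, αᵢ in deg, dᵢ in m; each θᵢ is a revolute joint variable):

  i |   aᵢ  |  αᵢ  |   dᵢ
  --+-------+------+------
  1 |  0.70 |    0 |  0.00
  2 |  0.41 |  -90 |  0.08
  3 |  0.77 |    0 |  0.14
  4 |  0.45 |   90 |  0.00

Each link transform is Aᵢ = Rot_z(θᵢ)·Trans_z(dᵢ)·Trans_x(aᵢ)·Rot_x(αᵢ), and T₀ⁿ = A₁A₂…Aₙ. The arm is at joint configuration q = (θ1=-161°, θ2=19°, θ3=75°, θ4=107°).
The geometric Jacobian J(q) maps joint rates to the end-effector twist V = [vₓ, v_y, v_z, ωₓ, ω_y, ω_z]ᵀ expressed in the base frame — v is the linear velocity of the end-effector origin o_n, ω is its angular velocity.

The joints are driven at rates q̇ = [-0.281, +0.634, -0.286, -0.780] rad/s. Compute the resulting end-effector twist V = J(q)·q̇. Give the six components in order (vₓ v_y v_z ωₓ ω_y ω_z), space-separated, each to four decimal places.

o_n = [-0.7014, -0.4365, -0.6481]
J₁: ẑ×o_n = [0.4365, -0.7014, 0.0000], ω = ẑ
J2: z=[0.0000, 0.0000, 1.0000] o=[-0.6619, -0.2279, 0.0000] → [0.2086, -0.0395, 0.0000, 0.0000, 0.0000, 1.0000]
J3: z=[0.6157, -0.7880, 0.0000] o=[-0.9849, -0.4803, 0.0800] → [0.5737, 0.4482, 0.2504, 0.6157, -0.7880, 0.0000]
J4: z=[0.6157, -0.7880, 0.0000] o=[-1.0558, -0.7133, -0.6638] → [-0.0124, -0.0097, 0.4497, 0.6157, -0.7880, 0.0000]
V = J·q̇ = [-0.1448, 0.0514, -0.4224, -0.6563, 0.8400, 0.3530]

-0.1448 0.0514 -0.4224 -0.6563 0.8400 0.3530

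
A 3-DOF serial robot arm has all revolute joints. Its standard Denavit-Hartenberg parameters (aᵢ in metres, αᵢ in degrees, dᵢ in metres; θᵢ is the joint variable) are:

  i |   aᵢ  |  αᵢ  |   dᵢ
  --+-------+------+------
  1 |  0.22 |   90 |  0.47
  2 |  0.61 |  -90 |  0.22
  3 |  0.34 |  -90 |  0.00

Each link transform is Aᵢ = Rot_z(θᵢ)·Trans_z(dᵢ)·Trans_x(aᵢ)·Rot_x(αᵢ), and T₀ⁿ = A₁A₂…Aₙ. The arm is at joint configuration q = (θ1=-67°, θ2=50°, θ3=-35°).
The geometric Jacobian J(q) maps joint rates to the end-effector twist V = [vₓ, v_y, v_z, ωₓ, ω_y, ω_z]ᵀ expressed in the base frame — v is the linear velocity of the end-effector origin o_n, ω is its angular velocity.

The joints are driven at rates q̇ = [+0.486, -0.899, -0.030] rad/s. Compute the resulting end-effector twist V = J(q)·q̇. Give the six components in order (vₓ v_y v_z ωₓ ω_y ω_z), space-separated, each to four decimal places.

0.6627 -0.5985 -0.5179 0.8365 0.3301 0.4667

o_n = [-0.0729, -0.8904, 1.1506]
J₁: ẑ×o_n = [0.8904, -0.0729, 0.0000], ω = ẑ
J2: z=[-0.9205, -0.3907, 0.0000] o=[0.0860, -0.2025, 0.4700] → [-0.2659, 0.6265, 0.5711, -0.9205, -0.3907, 0.0000]
J3: z=[-0.2993, 0.7051, 0.6428] o=[0.0367, -0.6494, 0.9373] → [0.3054, -0.0066, 0.1494, -0.2993, 0.7051, 0.6428]
V = J·q̇ = [0.6627, -0.5985, -0.5179, 0.8365, 0.3301, 0.4667]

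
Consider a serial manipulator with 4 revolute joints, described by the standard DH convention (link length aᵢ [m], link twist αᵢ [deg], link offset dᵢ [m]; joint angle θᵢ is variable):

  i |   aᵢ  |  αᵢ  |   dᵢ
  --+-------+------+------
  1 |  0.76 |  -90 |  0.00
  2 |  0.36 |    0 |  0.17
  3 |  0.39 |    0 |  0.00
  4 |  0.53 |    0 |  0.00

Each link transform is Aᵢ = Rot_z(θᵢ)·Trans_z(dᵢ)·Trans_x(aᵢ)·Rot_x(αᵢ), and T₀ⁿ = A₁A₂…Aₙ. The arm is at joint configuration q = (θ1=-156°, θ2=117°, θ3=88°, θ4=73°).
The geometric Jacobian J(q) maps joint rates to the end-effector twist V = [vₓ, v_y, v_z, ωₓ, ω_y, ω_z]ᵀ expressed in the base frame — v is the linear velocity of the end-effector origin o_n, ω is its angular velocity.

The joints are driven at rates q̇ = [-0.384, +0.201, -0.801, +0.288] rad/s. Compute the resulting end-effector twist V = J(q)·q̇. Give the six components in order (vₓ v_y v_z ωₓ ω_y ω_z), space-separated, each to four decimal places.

o_n = [-0.2203, -0.2842, 0.3689]
J₁: ẑ×o_n = [0.2842, -0.2203, 0.0000], ω = ẑ
J2: z=[0.4067, -0.9135, 0.0000] o=[-0.6943, -0.3091, 0.0000] → [-0.3370, -0.1500, 0.4431, 0.4067, -0.9135, 0.0000]
J3: z=[0.4067, -0.9135, 0.0000] o=[-0.4758, -0.3979, -0.3208] → [-0.6300, -0.2805, 0.2797, 0.4067, -0.9135, 0.0000]
J4: z=[0.4067, -0.9135, 0.0000] o=[-0.1529, -0.2542, -0.1559] → [-0.4795, -0.2135, -0.0738, 0.4067, -0.9135, 0.0000]
V = J·q̇ = [0.1897, 0.2177, -0.1562, -0.1269, 0.2850, -0.3840]

0.1897 0.2177 -0.1562 -0.1269 0.2850 -0.3840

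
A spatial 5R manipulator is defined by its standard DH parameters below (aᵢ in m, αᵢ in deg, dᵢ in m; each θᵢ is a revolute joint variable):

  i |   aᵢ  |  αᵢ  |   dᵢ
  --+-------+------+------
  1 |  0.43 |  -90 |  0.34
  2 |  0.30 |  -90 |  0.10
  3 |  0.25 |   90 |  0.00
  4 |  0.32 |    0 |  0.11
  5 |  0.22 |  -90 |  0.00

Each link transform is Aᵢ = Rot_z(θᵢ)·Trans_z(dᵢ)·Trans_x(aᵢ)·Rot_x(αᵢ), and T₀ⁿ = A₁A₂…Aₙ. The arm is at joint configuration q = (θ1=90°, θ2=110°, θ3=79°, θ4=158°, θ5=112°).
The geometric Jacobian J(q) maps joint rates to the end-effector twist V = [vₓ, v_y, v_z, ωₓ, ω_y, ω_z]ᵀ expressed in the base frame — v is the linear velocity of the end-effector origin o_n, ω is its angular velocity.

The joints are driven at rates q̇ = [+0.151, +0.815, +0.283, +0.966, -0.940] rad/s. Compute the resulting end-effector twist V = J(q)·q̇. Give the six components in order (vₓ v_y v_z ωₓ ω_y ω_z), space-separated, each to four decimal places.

-0.1385 -0.0887 -0.0615 -0.8200 -0.2747 0.2238

o_n = [-0.1668, 0.3876, -0.0692]
J₁: ẑ×o_n = [-0.3876, -0.1668, 0.0000], ω = ẑ
J2: z=[-1.0000, 0.0000, 0.0000] o=[0.0000, 0.4300, 0.3400] → [-0.0000, -0.4092, 0.0424, -1.0000, 0.0000, 0.0000]
J3: z=[-0.0000, -0.9397, 0.3420] o=[-0.1000, 0.3274, 0.0581] → [0.0991, -0.0229, -0.0628, -0.0000, -0.9397, 0.3420]
J4: z=[-0.1908, -0.3357, -0.9224] o=[0.1454, 0.3111, 0.0133] → [0.0983, 0.2723, -0.1194, -0.1908, -0.3357, -0.9224]
J5: z=[-0.1908, -0.3357, -0.9224] o=[-0.1668, 0.1809, 0.0060] → [0.2160, -0.0144, -0.0394, -0.1908, -0.3357, -0.9224]
V = J·q̇ = [-0.1385, -0.0887, -0.0615, -0.8200, -0.2747, 0.2238]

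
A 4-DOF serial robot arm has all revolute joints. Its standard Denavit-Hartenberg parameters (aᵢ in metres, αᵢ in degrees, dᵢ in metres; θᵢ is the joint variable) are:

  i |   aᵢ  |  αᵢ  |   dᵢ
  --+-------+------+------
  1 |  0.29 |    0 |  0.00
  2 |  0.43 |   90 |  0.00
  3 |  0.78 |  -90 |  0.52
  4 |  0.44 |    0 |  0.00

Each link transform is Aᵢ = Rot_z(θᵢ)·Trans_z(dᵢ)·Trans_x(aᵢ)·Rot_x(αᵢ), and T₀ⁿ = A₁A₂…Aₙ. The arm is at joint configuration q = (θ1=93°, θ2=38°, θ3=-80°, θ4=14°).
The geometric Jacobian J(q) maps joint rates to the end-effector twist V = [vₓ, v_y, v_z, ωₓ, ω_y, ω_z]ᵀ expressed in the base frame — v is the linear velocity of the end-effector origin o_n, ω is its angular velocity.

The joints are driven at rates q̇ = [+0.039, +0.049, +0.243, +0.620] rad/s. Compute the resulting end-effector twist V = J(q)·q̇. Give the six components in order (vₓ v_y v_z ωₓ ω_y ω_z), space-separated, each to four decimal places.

o_n = [-0.1227, 1.0436, -1.1886]
J₁: ẑ×o_n = [-1.0436, -0.1227, 0.0000], ω = ẑ
J2: z=[0.0000, 0.0000, 1.0000] o=[-0.0152, 0.2896, 0.0000] → [-0.7540, -0.1075, 0.0000, 0.0000, 0.0000, 1.0000]
J3: z=[0.7547, 0.6561, 0.0000] o=[-0.2973, 0.6141, 0.0000] → [-0.7798, 0.8970, 0.2096, 0.7547, 0.6561, 0.0000]
J4: z=[-0.6461, 0.7432, 0.1736] o=[0.0063, 1.0575, -0.7682] → [-0.3101, -0.2940, 0.1048, -0.6461, 0.7432, 0.1736]
V = J·q̇ = [-0.4594, 0.0256, 0.1159, -0.2172, 0.6202, 0.1957]

-0.4594 0.0256 0.1159 -0.2172 0.6202 0.1957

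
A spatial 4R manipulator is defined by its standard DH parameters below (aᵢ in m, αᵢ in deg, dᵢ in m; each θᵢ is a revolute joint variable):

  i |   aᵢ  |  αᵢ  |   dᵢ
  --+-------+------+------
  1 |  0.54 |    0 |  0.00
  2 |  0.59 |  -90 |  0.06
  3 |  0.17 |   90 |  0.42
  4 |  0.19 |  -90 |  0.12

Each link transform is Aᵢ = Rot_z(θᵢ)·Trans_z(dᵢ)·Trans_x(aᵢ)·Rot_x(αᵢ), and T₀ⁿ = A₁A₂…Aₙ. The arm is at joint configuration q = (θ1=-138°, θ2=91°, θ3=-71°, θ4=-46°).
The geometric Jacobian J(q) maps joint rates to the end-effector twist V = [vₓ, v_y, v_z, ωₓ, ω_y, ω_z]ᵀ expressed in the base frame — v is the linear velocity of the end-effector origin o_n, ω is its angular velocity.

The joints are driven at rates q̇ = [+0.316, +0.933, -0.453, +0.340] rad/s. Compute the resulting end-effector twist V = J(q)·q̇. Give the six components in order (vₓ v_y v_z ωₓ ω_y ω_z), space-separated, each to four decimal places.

o_n = [0.1980, -0.5885, 0.3846]
J₁: ẑ×o_n = [0.5885, 0.1980, -0.0000], ω = ẑ
J2: z=[0.0000, 0.0000, 1.0000] o=[-0.4013, -0.3613, 0.0000] → [0.2272, 0.5993, -0.0000, 0.0000, 0.0000, 1.0000]
J3: z=[0.7314, 0.6820, 0.0000] o=[0.0011, -0.7928, 0.0600] → [0.2214, -0.2374, 0.0151, 0.7314, 0.6820, 0.0000]
J4: z=[-0.6448, 0.6915, 0.3256] o=[0.3460, -0.5469, 0.2207] → [0.1269, 0.0575, 0.1292, -0.6448, 0.6915, 0.3256]
V = J·q̇ = [0.3408, 0.7487, 0.0371, -0.5505, -0.0738, 1.3597]

0.3408 0.7487 0.0371 -0.5505 -0.0738 1.3597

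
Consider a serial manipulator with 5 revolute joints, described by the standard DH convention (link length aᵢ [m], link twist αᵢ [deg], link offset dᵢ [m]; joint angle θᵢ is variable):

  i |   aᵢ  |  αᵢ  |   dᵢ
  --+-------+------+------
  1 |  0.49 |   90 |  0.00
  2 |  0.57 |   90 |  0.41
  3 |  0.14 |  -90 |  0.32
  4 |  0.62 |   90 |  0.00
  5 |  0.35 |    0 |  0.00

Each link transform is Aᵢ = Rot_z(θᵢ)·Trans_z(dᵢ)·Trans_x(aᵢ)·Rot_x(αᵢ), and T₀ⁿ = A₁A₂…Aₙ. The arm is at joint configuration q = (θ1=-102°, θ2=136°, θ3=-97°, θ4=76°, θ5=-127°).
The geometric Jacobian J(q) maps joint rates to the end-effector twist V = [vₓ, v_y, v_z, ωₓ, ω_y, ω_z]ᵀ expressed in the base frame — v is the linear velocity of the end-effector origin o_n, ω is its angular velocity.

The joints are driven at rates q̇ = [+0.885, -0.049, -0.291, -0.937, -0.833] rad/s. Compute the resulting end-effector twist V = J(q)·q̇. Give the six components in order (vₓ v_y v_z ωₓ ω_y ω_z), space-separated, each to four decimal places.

o_n = [-0.2536, -0.1985, 0.1275]
J₁: ẑ×o_n = [0.1985, -0.2536, 0.0000], ω = ẑ
J2: z=[-0.9781, 0.2079, 0.0000] o=[-0.1019, -0.4793, 0.0000] → [0.0265, 0.1247, -0.2431, -0.9781, 0.2079, 0.0000]
J3: z=[-0.1444, -0.6795, 0.7193] o=[-0.4177, 0.0070, 0.3960] → [0.3303, 0.0792, 0.1411, -0.1444, -0.6795, 0.7193]
J4: z=[0.2677, 0.6730, 0.6895] o=[-0.3305, -0.2513, 0.6143] → [-0.3641, 0.1833, -0.0376, 0.2677, 0.6730, 0.6895]
J5: z=[0.8894, -0.4478, 0.0919] o=[-0.1007, 0.1136, 0.1689] → [0.0472, 0.0228, -0.3461, 0.8894, -0.4478, 0.0919]
V = J·q̇ = [0.3801, -0.4444, 0.2943, -0.9017, -0.0701, -0.0469]

0.3801 -0.4444 0.2943 -0.9017 -0.0701 -0.0469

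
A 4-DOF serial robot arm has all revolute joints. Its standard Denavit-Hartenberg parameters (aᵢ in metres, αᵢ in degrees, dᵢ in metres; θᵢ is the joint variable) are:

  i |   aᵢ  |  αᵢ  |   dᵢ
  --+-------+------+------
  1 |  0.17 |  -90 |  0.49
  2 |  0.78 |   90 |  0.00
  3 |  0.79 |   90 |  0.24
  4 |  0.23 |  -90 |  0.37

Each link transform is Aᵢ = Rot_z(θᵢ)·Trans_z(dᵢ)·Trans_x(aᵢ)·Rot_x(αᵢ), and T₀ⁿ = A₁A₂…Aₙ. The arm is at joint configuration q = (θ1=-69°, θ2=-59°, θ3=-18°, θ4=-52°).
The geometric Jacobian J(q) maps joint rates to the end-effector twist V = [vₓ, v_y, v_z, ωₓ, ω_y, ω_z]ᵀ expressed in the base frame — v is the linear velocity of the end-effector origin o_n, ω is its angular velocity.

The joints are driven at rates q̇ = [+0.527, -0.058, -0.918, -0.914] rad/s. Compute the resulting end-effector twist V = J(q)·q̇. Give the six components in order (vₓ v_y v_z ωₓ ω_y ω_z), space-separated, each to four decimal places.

-0.1667 -0.0485 -0.6617 1.0915 -0.5797 0.2963

o_n = [-0.2680, -1.0871, 1.8503]
J₁: ẑ×o_n = [1.0871, -0.2680, 0.0000], ω = ẑ
J2: z=[0.9336, 0.3584, 0.0000] o=[0.0609, -0.1587, 0.4900] → [0.4875, -1.2700, -0.7488, 0.9336, 0.3584, 0.0000]
J3: z=[-0.3072, 0.8002, 0.5150] o=[0.2049, -0.5338, 1.1586] → [0.8385, -0.0311, 0.5484, -0.3072, 0.8002, 0.5150]
J4: z=[-0.9449, -0.1922, -0.2649] o=[0.0419, -0.7904, 1.9262] → [-0.0640, 0.0104, 0.2207, -0.9449, -0.1922, -0.2649]
V = J·q̇ = [-0.1667, -0.0485, -0.6617, 1.0915, -0.5797, 0.2963]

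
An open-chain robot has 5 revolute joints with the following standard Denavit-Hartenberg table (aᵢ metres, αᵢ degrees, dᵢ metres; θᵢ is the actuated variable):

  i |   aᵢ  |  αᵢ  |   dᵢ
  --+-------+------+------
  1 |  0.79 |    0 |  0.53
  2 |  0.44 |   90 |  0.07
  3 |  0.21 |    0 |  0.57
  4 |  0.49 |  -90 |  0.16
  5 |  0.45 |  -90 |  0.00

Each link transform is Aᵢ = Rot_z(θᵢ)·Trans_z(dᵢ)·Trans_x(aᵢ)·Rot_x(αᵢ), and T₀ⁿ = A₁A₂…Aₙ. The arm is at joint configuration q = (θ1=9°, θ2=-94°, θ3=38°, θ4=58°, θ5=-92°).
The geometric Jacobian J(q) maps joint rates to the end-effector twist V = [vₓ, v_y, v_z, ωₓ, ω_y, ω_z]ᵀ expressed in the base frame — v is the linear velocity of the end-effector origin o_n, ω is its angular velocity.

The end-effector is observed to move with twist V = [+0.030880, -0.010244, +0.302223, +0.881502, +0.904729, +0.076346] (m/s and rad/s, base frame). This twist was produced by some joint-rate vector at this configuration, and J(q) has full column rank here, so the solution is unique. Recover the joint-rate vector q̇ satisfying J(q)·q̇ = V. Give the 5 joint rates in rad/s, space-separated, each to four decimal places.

0.8660 -0.7030 -0.7010 -0.2560 0.8290

o_n = [-0.3465, -0.5330, 1.2010]
J₁: ẑ×o_n = [0.5330, -0.3465, 0.0000], ω = ẑ
J2: z=[0.0000, 0.0000, 1.0000] o=[0.7803, 0.1236, 0.5300] → [0.6566, -1.1268, 0.0000, 0.0000, 0.0000, 1.0000]
J3: z=[-0.9962, -0.0872, 0.0000] o=[0.8186, -0.3147, 0.6000] → [-0.0524, 0.5987, 0.1159, -0.9962, -0.0872, 0.0000]
J4: z=[-0.9962, -0.0872, 0.0000] o=[0.2652, -0.5293, 0.7293] → [-0.0411, 0.4699, -0.0496, -0.9962, -0.0872, 0.0000]
J5: z=[-0.0867, 0.9907, -0.1045] o=[0.1014, -0.4922, 1.2166] → [-0.0197, 0.0455, 0.4473, -0.0867, 0.9907, -0.1045]
q̇ = J⁺·V = [0.8660, -0.7030, -0.7010, -0.2560, 0.8290]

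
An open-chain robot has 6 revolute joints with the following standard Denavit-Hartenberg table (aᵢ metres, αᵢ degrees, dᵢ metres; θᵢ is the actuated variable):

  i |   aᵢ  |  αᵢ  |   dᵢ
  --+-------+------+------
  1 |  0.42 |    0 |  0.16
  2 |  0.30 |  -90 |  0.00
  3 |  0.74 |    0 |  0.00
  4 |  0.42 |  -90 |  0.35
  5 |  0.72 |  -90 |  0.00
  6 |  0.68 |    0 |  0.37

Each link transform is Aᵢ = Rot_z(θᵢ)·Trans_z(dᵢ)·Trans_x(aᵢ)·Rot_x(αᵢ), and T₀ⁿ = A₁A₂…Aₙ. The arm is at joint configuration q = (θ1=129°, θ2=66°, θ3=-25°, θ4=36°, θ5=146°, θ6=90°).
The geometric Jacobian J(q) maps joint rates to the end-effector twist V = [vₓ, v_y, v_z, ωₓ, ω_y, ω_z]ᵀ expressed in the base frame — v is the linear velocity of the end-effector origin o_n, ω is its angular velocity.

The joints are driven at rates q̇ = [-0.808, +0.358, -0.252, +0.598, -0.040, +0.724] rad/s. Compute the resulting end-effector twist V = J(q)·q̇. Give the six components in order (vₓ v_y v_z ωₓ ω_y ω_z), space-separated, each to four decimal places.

o_n = [-0.8975, -0.1064, 1.2135]
J₁: ẑ×o_n = [0.1064, -0.8975, 0.0000], ω = ẑ
J2: z=[0.0000, 0.0000, 1.0000] o=[-0.2643, 0.3264, 0.1600] → [0.4328, -0.6332, 0.0000, 0.0000, 0.0000, 1.0000]
J3: z=[0.2588, -0.9659, 0.0000] o=[-0.5541, 0.2488, 0.1600] → [-1.0176, -0.2727, -0.4237, 0.2588, -0.9659, 0.0000]
J4: z=[0.2588, -0.9659, 0.0000] o=[-1.2019, 0.0752, 0.4727] → [-0.7155, -0.1917, 0.2470, 0.2588, -0.9659, 0.0000]
J5: z=[0.1843, 0.0494, -0.9816] o=[-1.5096, -0.3696, 0.3926] → [0.2989, -0.7521, 0.0183, 0.1843, 0.0494, -0.9816]
J6: z=[0.7448, -0.6587, 0.1067] o=[-1.0478, 0.1709, 0.5065] → [-0.4361, -0.5105, -0.1076, 0.7448, -0.6587, 0.1067]
V = J·q̇ = [-0.4302, 0.1130, 0.1759, 0.6214, -0.8131, -0.3335]

-0.4302 0.1130 0.1759 0.6214 -0.8131 -0.3335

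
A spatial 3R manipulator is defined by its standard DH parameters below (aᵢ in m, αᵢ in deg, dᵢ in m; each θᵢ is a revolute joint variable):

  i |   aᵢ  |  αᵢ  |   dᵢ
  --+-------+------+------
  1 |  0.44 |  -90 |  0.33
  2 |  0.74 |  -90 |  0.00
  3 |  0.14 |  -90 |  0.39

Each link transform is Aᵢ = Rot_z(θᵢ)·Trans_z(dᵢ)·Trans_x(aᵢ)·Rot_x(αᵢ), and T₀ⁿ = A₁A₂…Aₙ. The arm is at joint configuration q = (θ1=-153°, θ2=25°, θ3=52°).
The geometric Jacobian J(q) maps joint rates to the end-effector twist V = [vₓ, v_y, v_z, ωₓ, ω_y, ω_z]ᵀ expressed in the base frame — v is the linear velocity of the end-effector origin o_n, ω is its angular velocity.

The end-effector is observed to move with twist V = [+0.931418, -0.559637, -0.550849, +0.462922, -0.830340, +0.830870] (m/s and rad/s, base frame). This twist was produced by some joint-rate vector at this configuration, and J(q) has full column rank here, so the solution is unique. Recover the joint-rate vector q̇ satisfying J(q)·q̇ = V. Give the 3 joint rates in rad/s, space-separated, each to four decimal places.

0.9070 0.9500 0.0840

o_n = [-0.9624, -0.3666, -0.3726]
J₁: ẑ×o_n = [0.3666, -0.9624, 0.0000], ω = ẑ
J2: z=[0.4540, -0.8910, 0.0000] o=[-0.3920, -0.1998, 0.3300] → [0.6260, 0.3190, -0.5840, 0.4540, -0.8910, 0.0000]
J3: z=[0.3766, 0.1919, -0.9063] o=[-0.9896, -0.5042, 0.0173] → [0.0500, 0.1222, 0.0466, 0.3766, 0.1919, -0.9063]
q̇ = J⁺·V = [0.9070, 0.9500, 0.0840]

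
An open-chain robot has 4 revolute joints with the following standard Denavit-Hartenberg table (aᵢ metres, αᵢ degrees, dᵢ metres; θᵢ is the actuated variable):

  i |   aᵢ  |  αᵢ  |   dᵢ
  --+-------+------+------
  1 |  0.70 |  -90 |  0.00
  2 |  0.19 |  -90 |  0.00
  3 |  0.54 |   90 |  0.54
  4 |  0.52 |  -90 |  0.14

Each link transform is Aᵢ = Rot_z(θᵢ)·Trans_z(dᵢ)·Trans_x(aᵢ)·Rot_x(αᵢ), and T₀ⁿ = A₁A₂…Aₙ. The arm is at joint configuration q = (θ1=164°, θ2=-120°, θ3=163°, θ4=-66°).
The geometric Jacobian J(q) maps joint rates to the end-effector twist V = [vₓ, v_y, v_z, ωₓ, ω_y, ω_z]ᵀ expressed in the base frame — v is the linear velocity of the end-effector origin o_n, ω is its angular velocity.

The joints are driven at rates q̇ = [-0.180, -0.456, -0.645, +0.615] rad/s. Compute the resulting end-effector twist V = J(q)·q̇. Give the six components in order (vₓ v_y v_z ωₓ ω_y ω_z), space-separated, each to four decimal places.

o_n = [-0.8639, 0.6156, -0.3899]
J₁: ẑ×o_n = [-0.6156, -0.8639, 0.0000], ω = ẑ
J2: z=[-0.2756, -0.9613, 0.0000] o=[-0.6729, 0.1929, 0.0000] → [0.3748, -0.1075, -0.3001, -0.2756, -0.9613, 0.0000]
J3: z=[-0.8325, 0.2387, 0.5000] o=[-0.5816, 0.1668, 0.1645] → [-0.3568, -0.6027, -0.3062, -0.8325, 0.2387, 0.5000]
J4: z=[0.4041, 0.8790, 0.2532] o=[-1.2358, 0.5186, -0.0127] → [-0.3561, 0.2466, -0.2877, 0.4041, 0.8790, 0.2532]
V = J·q̇ = [-0.0490, 0.7449, 0.1575, 0.9112, 0.8249, -0.3468]

-0.0490 0.7449 0.1575 0.9112 0.8249 -0.3468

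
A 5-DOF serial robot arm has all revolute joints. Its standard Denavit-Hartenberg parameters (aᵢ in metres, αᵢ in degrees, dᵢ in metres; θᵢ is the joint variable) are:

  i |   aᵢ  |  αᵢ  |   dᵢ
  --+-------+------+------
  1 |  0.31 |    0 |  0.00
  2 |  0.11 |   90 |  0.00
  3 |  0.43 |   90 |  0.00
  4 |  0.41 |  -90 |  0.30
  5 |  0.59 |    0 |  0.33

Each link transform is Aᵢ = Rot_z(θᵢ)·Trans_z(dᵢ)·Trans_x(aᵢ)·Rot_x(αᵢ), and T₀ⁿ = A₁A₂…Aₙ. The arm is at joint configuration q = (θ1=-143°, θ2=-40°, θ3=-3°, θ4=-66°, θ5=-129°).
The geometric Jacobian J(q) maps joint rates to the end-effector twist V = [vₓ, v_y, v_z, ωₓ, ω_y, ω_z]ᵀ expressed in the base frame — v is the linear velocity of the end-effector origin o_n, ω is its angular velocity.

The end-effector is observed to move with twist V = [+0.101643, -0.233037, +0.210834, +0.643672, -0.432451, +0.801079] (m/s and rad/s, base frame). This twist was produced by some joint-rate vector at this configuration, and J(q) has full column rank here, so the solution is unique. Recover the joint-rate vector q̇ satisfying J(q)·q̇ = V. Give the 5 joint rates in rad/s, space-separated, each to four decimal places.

-0.0590 0.6750 -0.0980 -0.1500 -0.7380

o_n = [-1.0578, -0.0451, -0.7966]
J₁: ẑ×o_n = [0.0451, -1.0578, 0.0000], ω = ẑ
J2: z=[0.0000, 0.0000, 1.0000] o=[-0.2476, -0.1866, 0.0000] → [-0.1415, -0.8102, 0.0000, 0.0000, 0.0000, 1.0000]
J3: z=[0.0523, 0.9986, 0.0000] o=[-0.3574, -0.1808, 0.0000] → [-0.7955, 0.0417, 0.7065, 0.0523, 0.9986, 0.0000]
J4: z=[0.0523, -0.0027, -0.9986] o=[-0.7862, -0.1583, -0.0225] → [0.1152, 0.3116, 0.0052, 0.0523, -0.0027, -0.9986]
J5: z=[-0.8898, 0.4539, -0.0478] o=[-0.9565, -0.5245, -0.3308] → [-0.1885, -0.4096, -0.3806, -0.8898, 0.4539, -0.0478]
q̇ = J⁺·V = [-0.0590, 0.6750, -0.0980, -0.1500, -0.7380]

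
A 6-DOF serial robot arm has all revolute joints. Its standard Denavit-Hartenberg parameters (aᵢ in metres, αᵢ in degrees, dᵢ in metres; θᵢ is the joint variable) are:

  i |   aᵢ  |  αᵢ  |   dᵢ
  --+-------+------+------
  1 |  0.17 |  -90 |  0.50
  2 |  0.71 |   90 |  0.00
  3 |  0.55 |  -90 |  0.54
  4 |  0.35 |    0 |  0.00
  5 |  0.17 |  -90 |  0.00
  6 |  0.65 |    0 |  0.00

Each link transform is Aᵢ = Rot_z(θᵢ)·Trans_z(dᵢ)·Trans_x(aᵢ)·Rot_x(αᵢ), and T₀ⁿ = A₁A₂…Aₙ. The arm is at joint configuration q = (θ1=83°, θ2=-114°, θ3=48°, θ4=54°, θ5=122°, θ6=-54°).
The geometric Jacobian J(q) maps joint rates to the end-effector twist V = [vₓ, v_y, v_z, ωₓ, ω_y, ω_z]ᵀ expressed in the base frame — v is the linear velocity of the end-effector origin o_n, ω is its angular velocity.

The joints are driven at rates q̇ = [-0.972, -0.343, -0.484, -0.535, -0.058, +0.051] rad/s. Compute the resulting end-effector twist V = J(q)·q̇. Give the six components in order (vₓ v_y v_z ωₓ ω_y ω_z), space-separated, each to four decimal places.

-0.3726 0.4807 0.2831 0.7634 0.1253 -0.3954

o_n = [-0.5267, -0.1520, 0.8281]
J₁: ẑ×o_n = [0.1520, -0.5267, 0.0000], ω = ẑ
J2: z=[-0.9925, 0.1219, 0.0000] o=[0.0207, 0.1687, 0.5000] → [0.0400, 0.3257, 0.3851, -0.9925, 0.1219, 0.0000]
J3: z=[-0.1113, -0.9067, -0.4067] o=[-0.0145, -0.1179, 1.1486] → [0.2767, 0.1726, -0.4606, -0.1113, -0.9067, -0.4067]
J4: z=[-0.6273, 0.3816, -0.6789] o=[-0.4985, -0.7063, 1.2652] → [0.2095, -0.2551, -0.3369, -0.6273, 0.3816, -0.6789]
J5: z=[-0.6273, 0.3816, -0.6789] o=[-0.6256, -0.4865, 1.5061] → [-0.0316, -0.4924, -0.2475, -0.6273, 0.3816, -0.6789]
J6: z=[-0.0573, -0.8920, -0.4484] o=[-0.4935, -0.4453, 1.4073] → [0.6481, -0.0183, -0.0464, -0.0573, -0.8920, -0.4484]
V = J·q̇ = [-0.3726, 0.4807, 0.2831, 0.7634, 0.1253, -0.3954]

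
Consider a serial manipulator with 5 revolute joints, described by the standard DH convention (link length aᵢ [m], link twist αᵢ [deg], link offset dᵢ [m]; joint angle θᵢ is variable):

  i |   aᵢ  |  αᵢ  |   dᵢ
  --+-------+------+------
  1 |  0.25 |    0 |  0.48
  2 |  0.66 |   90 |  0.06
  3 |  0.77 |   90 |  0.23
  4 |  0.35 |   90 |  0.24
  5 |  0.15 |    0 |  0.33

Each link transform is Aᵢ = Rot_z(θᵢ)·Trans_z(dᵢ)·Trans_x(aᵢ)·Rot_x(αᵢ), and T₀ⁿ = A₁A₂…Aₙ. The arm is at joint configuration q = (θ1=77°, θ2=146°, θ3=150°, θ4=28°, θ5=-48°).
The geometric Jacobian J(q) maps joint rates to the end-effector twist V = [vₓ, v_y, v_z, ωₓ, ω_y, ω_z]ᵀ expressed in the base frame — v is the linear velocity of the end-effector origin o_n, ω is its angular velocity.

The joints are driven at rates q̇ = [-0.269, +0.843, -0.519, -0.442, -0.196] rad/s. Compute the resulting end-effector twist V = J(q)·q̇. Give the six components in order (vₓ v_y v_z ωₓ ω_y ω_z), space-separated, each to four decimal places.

o_n = [0.2619, 0.6405, 1.3126]
J₁: ẑ×o_n = [-0.6405, 0.2619, 0.0000], ω = ẑ
J2: z=[0.0000, 0.0000, 1.0000] o=[0.0562, 0.2436, 0.4800] → [-0.3970, 0.2056, 0.0000, 0.0000, 0.0000, 1.0000]
J3: z=[-0.6820, 0.7314, 0.0000] o=[-0.4265, -0.2065, 0.5400] → [0.5650, 0.5269, -1.0811, -0.6820, 0.7314, 0.0000]
J4: z=[-0.3657, -0.3410, 0.8660] o=[-0.0956, 0.4165, 0.9250] → [-0.3262, 0.4513, 0.0400, -0.3657, -0.3410, 0.8660]
J5: z=[0.8995, -0.3685, 0.2347] o=[-0.0997, 0.6373, 1.2874] → [-0.0101, 0.0622, 0.1361, 0.8995, -0.3685, 0.2347]
V = J·q̇ = [-0.3094, -0.3822, 0.5168, 0.3393, -0.1566, 0.1452]

-0.3094 -0.3822 0.5168 0.3393 -0.1566 0.1452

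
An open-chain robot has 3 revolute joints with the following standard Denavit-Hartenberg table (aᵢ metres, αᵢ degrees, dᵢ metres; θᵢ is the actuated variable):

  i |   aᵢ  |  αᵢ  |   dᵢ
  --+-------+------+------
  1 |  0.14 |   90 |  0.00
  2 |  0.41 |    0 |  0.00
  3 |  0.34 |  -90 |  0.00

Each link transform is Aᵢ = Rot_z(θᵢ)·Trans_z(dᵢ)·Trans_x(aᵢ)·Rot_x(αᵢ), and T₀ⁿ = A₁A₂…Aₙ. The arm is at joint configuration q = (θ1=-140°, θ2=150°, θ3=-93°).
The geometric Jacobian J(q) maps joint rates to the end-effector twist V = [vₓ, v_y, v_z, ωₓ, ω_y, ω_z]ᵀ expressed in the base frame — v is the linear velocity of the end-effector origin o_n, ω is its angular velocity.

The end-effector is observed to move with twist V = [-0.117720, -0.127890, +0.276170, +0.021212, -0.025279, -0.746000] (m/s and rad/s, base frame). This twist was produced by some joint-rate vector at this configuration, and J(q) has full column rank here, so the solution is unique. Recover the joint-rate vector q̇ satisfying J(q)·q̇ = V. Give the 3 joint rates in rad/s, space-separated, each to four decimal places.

o_n = [0.0229, 0.0192, 0.4901]
J₁: ẑ×o_n = [-0.0192, 0.0229, 0.0000], ω = ẑ
J2: z=[-0.6428, 0.7660, 0.0000] o=[-0.1072, -0.0900, 0.0000] → [0.3755, 0.3151, -0.1699, -0.6428, 0.7660, 0.0000]
J3: z=[-0.6428, 0.7660, 0.0000] o=[0.1648, 0.1382, 0.2050] → [0.2184, 0.1833, 0.1852, -0.6428, 0.7660, 0.0000]
q̇ = J⁺·V = [-0.7460, -0.7950, 0.7620]

-0.7460 -0.7950 0.7620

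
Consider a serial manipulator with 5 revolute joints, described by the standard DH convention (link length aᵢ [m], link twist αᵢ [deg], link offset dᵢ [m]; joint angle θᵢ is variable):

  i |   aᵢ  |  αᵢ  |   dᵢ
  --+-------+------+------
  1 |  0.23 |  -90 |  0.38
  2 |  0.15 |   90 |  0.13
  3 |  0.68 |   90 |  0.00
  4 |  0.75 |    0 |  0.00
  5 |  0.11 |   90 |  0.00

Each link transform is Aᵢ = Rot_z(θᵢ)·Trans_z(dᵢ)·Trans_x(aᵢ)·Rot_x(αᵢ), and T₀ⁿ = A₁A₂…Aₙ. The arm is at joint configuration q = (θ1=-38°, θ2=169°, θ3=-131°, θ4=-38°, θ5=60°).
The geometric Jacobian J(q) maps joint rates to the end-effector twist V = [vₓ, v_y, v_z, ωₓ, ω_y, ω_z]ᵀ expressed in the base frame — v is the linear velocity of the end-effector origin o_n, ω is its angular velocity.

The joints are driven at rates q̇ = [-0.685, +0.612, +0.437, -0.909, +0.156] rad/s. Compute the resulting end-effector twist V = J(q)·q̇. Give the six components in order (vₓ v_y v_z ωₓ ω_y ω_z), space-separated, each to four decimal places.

-1.2966 0.1149 0.0658 -0.3012 0.3851 -1.2224

o_n = [0.1408, -1.2600, 0.9361]
J₁: ẑ×o_n = [1.2600, 0.1408, -0.0000], ω = ẑ
J2: z=[0.6157, 0.7880, 0.0000] o=[0.1812, -0.1416, 0.3800] → [0.4382, -0.3423, -0.6567, 0.6157, 0.7880, 0.0000]
J3: z=[0.1504, -0.1175, -0.9816] o=[0.1452, 0.0515, 0.3514] → [-1.3561, -0.0836, -0.1977, 0.1504, -0.1175, -0.9816]
J4: z=[0.9877, 0.0609, 0.1440] o=[0.1744, -0.6225, 0.4365] → [0.1222, -0.4983, -0.6276, 0.9877, 0.0609, 0.1440]
J5: z=[0.9877, 0.0609, 0.1440] o=[0.1303, -1.1541, 0.9637] → [0.0136, 0.0289, -0.1053, 0.9877, 0.0609, 0.1440]
V = J·q̇ = [-1.2966, 0.1149, 0.0658, -0.3012, 0.3851, -1.2224]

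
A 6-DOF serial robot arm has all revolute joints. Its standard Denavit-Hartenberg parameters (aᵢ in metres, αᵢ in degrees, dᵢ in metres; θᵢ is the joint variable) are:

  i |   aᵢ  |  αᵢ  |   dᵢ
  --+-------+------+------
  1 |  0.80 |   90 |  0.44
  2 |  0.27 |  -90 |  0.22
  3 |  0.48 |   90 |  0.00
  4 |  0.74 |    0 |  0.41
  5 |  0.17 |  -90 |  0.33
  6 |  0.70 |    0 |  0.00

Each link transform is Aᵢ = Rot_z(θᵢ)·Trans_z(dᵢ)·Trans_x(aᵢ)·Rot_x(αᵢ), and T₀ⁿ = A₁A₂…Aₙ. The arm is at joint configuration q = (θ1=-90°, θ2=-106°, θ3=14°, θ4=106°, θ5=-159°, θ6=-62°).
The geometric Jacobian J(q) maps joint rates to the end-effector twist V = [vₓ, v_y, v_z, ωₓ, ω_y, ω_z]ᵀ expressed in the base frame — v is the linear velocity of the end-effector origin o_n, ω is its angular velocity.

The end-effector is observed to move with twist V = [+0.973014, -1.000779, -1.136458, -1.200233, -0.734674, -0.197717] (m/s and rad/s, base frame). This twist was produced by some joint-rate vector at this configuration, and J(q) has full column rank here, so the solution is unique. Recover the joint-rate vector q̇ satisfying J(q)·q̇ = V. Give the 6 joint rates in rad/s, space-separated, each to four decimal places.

o_n = [-1.3983, -0.7819, -0.7590]
J₁: ẑ×o_n = [0.7819, -1.3983, 0.0000], ω = ẑ
J2: z=[-1.0000, -0.0000, 0.0000] o=[0.0000, -0.8000, 0.4400] → [0.0000, -1.1990, -0.0181, -1.0000, -0.0000, 0.0000]
J3: z=[-0.0000, -0.9613, -0.2756] o=[-0.2200, -0.7256, 0.1805] → [0.8875, 0.3248, -1.1327, -0.0000, -0.9613, -0.2756]
J4: z=[-0.9703, 0.0667, -0.2326] o=[-0.1039, -0.5972, -0.2672] → [-0.0757, -0.1761, 0.2655, -0.9703, 0.0667, -0.2326]
J5: z=[-0.9703, 0.0667, -0.2326] o=[-0.5510, -1.3082, -0.3684] → [0.0963, -0.1820, -0.4541, -0.9703, 0.0667, -0.2326]
J6: z=[0.1932, -0.3649, -0.9108] o=[-0.8465, -1.1283, -0.5032] → [0.4089, 0.5521, -0.1345, 0.1932, -0.3649, -0.9108]
q̇ = J⁺·V = [0.2530, 0.7270, 0.7480, -0.0330, 0.5480, 0.1370]

0.2530 0.7270 0.7480 -0.0330 0.5480 0.1370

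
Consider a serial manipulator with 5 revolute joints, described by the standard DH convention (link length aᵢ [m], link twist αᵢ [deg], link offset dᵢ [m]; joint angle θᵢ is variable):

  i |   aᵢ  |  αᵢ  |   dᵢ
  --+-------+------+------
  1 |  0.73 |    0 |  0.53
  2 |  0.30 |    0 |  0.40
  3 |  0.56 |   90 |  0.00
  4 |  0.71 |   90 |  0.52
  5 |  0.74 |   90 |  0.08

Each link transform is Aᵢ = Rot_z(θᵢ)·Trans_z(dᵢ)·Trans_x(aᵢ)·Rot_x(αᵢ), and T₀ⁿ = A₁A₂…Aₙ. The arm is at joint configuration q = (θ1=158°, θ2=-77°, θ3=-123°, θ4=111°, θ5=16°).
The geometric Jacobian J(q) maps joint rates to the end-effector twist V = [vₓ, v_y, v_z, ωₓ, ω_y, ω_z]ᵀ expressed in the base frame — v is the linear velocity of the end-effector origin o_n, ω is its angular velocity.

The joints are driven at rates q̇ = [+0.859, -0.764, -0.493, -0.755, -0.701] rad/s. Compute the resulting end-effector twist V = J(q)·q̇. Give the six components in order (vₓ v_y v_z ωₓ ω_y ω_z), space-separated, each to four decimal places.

0.5456 -0.7012 0.4617 0.0188 0.9990 -0.6492

o_n = [-1.0212, -0.0521, 2.2856]
J₁: ẑ×o_n = [0.0521, -1.0212, 0.0000], ω = ẑ
J2: z=[0.0000, 0.0000, 1.0000] o=[-0.6768, 0.2735, 0.5300] → [0.3256, -0.3444, 0.0000, 0.0000, 0.0000, 1.0000]
J3: z=[0.0000, 0.0000, 1.0000] o=[-0.6299, 0.5698, 0.9300] → [0.6219, -0.3913, 0.0000, 0.0000, 0.0000, 1.0000]
J4: z=[-0.6691, -0.7431, 0.0000] o=[-0.2138, 0.1951, 0.9300] → [-1.0074, 0.9071, -0.4347, -0.6691, -0.7431, 0.0000]
J5: z=[0.6938, -0.6247, 0.3584] o=[-0.7508, -0.0211, 1.5928] → [-0.4217, -0.5775, -0.1904, 0.6938, -0.6247, 0.3584]
V = J·q̇ = [0.5456, -0.7012, 0.4617, 0.0188, 0.9990, -0.6492]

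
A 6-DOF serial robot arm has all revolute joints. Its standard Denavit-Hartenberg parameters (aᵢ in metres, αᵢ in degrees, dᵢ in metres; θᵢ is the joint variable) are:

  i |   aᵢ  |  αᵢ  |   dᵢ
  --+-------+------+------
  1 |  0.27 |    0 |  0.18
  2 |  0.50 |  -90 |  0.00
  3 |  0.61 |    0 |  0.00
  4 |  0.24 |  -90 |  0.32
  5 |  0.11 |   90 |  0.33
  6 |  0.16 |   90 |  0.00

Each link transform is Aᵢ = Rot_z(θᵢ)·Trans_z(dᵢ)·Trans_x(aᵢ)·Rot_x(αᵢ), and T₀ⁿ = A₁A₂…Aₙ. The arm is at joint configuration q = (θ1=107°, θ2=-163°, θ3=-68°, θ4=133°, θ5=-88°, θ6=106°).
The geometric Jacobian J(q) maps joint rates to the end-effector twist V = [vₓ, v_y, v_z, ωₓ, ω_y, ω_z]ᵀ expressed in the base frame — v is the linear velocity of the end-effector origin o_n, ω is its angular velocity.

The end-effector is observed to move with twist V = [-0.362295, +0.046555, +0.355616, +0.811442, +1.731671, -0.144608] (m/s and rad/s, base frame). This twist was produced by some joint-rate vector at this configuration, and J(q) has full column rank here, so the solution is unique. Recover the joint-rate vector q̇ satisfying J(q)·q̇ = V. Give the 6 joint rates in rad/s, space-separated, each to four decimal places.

0.4860 -0.6800 0.6540 0.9710 0.8690 0.4600

o_n = [0.4604, 0.1486, 0.3215]
J₁: ẑ×o_n = [-0.1486, 0.4604, 0.0000], ω = ẑ
J2: z=[0.0000, 0.0000, 1.0000] o=[-0.0789, 0.2582, 0.1800] → [0.1096, 0.5393, -0.0000, 0.0000, 0.0000, 1.0000]
J3: z=[0.8290, 0.5592, 0.0000] o=[0.2007, -0.1563, 0.1800] → [0.0791, -0.1173, 0.1076, 0.8290, 0.5592, 0.0000]
J4: z=[0.8290, 0.5592, 0.0000] o=[0.3284, -0.3458, 0.7456] → [-0.2371, 0.3516, 0.3361, 0.8290, 0.5592, 0.0000]
J5: z=[-0.5068, 0.7514, -0.4226] o=[0.6504, -0.2509, 0.5281] → [0.0137, -0.0244, -0.0597, -0.5068, 0.7514, -0.4226]
J6: z=[-0.2072, 0.3697, 0.9058] o=[0.5752, 0.0572, 0.3851] → [-0.1063, -0.1172, 0.0235, -0.2072, 0.3697, 0.9058]
q̇ = J⁺·V = [0.4860, -0.6800, 0.6540, 0.9710, 0.8690, 0.4600]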